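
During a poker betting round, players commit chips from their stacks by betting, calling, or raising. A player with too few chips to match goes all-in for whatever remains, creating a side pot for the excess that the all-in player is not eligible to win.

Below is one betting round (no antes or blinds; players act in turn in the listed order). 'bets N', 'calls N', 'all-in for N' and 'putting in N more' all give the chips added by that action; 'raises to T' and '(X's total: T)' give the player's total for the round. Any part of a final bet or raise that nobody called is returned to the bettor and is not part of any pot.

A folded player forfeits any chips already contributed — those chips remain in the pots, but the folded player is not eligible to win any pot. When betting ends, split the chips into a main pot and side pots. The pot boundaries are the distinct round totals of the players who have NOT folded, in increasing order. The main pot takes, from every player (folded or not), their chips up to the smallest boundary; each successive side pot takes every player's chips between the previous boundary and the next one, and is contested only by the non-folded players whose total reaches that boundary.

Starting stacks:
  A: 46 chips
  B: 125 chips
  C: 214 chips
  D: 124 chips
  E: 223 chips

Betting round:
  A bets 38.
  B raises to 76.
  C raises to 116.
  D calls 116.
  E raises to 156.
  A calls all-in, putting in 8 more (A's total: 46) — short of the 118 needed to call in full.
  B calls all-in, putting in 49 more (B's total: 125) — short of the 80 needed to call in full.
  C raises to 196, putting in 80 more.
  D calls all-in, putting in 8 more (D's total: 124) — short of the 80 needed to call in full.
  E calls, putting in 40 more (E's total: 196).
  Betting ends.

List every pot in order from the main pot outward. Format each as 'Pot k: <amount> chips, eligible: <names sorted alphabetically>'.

Contributions: A=46, B=125, C=196, D=124, E=196
Pot levels (distinct totals of non-folded players): 46, 124, 125, 196
Layer 1-46: 46 each from A, B, C, D, E = 46*5 = 230 chips; eligible A, B, C, D, E
Layer 47-124: 78 each from B, C, D, E = 78*4 = 312 chips; eligible B, C, D, E
Layer 125-125: 1 each from B, C, E = 1*3 = 3 chips; eligible B, C, E
Layer 126-196: 71 each from C, E = 71*2 = 142 chips; eligible C, E

Pot 1: 230 chips, eligible: A, B, C, D, E
Pot 2: 312 chips, eligible: B, C, D, E
Pot 3: 3 chips, eligible: B, C, E
Pot 4: 142 chips, eligible: C, E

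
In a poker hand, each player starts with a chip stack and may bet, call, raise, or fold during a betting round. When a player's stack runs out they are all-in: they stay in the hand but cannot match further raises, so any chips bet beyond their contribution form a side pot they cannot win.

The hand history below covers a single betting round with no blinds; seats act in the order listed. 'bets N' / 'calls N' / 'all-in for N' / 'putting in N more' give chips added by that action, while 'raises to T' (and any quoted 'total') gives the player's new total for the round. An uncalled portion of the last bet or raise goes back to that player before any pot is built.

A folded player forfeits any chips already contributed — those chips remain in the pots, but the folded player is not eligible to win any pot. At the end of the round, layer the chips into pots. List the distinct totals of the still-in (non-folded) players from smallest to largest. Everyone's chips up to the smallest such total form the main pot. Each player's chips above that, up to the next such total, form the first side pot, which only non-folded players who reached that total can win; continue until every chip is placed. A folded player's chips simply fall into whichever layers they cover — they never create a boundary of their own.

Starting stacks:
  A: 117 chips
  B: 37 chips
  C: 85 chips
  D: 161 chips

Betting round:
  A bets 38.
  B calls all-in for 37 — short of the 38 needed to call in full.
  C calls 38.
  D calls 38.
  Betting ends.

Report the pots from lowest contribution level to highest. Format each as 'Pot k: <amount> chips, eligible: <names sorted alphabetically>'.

Contributions: A=38, B=37, C=38, D=38
Pot levels (distinct totals of non-folded players): 37, 38
Layer 1-37: 37 each from A, B, C, D = 37*4 = 148 chips; eligible A, B, C, D
Layer 38-38: 1 each from A, C, D = 1*3 = 3 chips; eligible A, C, D

Pot 1: 148 chips, eligible: A, B, C, D
Pot 2: 3 chips, eligible: A, C, D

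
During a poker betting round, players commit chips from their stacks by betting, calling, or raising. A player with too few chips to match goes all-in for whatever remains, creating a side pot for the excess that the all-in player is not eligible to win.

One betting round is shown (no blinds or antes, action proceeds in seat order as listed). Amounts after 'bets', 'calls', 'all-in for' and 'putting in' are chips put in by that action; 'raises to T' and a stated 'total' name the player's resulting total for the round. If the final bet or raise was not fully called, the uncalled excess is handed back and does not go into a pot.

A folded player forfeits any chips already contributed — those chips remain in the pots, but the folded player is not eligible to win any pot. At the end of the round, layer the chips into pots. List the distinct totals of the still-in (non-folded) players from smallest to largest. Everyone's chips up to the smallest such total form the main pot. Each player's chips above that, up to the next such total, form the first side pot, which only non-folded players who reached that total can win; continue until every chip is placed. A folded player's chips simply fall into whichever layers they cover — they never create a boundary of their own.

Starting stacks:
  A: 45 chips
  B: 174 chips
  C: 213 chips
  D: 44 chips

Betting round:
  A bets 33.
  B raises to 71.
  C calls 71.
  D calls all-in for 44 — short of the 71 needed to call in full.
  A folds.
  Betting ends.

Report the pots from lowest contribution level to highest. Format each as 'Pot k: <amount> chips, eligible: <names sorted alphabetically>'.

Pot 1: 165 chips, eligible: B, C, D
Pot 2: 54 chips, eligible: B, C

Derivation:
Contributions: A=33, B=71, C=71, D=44
Folded: A
Pot levels (distinct totals of non-folded players): 44, 71
Layer 1-44: A 33 + B 44 + C 44 + D 44 = 165 chips; eligible B, C, D
Layer 45-71: 27 each from B, C = 27*2 = 54 chips; eligible B, C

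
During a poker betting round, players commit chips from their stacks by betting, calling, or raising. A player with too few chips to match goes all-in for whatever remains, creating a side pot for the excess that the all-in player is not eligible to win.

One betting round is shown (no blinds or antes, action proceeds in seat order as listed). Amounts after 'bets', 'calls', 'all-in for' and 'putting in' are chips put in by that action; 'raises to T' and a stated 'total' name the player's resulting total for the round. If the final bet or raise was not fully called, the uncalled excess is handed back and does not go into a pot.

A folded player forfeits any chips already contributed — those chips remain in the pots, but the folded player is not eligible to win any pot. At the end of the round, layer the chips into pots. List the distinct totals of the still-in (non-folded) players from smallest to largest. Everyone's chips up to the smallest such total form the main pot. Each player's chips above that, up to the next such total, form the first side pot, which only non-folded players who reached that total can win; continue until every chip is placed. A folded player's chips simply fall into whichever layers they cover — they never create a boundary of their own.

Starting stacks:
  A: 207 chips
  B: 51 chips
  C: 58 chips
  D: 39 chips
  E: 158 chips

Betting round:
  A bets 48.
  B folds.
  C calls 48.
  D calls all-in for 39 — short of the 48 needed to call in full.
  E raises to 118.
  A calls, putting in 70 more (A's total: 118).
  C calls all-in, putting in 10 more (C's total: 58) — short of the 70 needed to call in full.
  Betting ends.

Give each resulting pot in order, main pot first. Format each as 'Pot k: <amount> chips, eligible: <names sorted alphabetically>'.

Contributions: A=118, C=58, D=39, E=118
Folded: B
Pot levels (distinct totals of non-folded players): 39, 58, 118
Layer 1-39: 39 each from A, C, D, E = 39*4 = 156 chips; eligible A, C, D, E
Layer 40-58: 19 each from A, C, E = 19*3 = 57 chips; eligible A, C, E
Layer 59-118: 60 each from A, E = 60*2 = 120 chips; eligible A, E

Pot 1: 156 chips, eligible: A, C, D, E
Pot 2: 57 chips, eligible: A, C, E
Pot 3: 120 chips, eligible: A, E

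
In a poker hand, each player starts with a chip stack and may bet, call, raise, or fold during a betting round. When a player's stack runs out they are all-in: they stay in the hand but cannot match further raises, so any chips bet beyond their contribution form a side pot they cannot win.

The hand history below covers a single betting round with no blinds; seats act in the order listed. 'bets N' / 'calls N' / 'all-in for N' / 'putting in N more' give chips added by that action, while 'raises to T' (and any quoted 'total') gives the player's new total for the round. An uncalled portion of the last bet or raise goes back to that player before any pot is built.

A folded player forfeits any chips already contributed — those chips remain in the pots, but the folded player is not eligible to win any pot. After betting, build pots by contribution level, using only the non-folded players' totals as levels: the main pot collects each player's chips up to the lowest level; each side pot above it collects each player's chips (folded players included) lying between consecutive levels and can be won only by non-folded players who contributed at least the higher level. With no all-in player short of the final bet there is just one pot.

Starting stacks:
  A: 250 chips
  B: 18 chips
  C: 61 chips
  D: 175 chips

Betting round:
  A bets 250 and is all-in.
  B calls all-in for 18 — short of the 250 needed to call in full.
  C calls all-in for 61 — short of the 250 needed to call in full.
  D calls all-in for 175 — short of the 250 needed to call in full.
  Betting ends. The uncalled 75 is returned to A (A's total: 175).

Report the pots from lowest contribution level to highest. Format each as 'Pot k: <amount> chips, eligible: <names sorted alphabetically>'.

Pot 1: 72 chips, eligible: A, B, C, D
Pot 2: 129 chips, eligible: A, C, D
Pot 3: 228 chips, eligible: A, D

Derivation:
Contributions (after 75 returned to A): A=175, B=18, C=61, D=175
Pot levels (distinct totals of non-folded players): 18, 61, 175
Layer 1-18: 18 each from A, B, C, D = 18*4 = 72 chips; eligible A, B, C, D
Layer 19-61: 43 each from A, C, D = 43*3 = 129 chips; eligible A, C, D
Layer 62-175: 114 each from A, D = 114*2 = 228 chips; eligible A, D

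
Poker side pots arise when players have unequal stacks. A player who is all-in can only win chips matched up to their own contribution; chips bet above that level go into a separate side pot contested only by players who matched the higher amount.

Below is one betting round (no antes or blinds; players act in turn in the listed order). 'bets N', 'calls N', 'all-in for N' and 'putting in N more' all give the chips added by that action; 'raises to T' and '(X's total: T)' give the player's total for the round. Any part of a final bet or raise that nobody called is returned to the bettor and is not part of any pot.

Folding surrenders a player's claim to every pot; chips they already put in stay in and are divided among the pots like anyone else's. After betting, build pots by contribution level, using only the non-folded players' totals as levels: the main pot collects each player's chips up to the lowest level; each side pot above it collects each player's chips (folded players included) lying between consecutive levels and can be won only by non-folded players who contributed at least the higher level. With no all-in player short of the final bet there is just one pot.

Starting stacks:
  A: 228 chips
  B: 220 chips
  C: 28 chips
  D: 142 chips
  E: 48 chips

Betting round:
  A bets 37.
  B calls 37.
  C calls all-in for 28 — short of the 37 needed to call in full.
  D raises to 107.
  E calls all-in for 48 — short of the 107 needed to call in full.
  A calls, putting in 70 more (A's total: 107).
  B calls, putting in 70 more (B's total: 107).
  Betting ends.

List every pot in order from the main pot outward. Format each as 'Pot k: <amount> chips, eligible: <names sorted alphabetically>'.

Contributions: A=107, B=107, C=28, D=107, E=48
Pot levels (distinct totals of non-folded players): 28, 48, 107
Layer 1-28: 28 each from A, B, C, D, E = 28*5 = 140 chips; eligible A, B, C, D, E
Layer 29-48: 20 each from A, B, D, E = 20*4 = 80 chips; eligible A, B, D, E
Layer 49-107: 59 each from A, B, D = 59*3 = 177 chips; eligible A, B, D

Pot 1: 140 chips, eligible: A, B, C, D, E
Pot 2: 80 chips, eligible: A, B, D, E
Pot 3: 177 chips, eligible: A, B, D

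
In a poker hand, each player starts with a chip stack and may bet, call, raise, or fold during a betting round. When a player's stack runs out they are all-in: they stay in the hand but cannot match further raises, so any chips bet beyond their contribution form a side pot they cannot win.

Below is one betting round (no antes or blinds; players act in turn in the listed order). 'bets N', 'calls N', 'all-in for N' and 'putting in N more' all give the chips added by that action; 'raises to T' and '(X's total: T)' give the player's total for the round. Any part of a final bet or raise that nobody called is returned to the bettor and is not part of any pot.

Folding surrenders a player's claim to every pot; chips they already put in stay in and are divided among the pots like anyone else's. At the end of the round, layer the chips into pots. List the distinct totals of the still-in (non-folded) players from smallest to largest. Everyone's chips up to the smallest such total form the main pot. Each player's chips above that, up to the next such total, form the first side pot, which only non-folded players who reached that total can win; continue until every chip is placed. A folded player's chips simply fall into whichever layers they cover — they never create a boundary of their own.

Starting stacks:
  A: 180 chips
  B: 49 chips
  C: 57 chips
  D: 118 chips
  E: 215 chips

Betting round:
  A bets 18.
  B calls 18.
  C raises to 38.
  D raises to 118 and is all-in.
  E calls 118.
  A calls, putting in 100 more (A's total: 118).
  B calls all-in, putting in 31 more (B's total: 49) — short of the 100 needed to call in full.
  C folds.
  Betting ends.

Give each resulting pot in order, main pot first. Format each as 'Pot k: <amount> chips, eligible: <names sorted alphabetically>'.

Pot 1: 234 chips, eligible: A, B, D, E
Pot 2: 207 chips, eligible: A, D, E

Derivation:
Contributions: A=118, B=49, C=38, D=118, E=118
Folded: C
Pot levels (distinct totals of non-folded players): 49, 118
Layer 1-49: A 49 + B 49 + C 38 + D 49 + E 49 = 234 chips; eligible A, B, D, E
Layer 50-118: 69 each from A, D, E = 69*3 = 207 chips; eligible A, D, E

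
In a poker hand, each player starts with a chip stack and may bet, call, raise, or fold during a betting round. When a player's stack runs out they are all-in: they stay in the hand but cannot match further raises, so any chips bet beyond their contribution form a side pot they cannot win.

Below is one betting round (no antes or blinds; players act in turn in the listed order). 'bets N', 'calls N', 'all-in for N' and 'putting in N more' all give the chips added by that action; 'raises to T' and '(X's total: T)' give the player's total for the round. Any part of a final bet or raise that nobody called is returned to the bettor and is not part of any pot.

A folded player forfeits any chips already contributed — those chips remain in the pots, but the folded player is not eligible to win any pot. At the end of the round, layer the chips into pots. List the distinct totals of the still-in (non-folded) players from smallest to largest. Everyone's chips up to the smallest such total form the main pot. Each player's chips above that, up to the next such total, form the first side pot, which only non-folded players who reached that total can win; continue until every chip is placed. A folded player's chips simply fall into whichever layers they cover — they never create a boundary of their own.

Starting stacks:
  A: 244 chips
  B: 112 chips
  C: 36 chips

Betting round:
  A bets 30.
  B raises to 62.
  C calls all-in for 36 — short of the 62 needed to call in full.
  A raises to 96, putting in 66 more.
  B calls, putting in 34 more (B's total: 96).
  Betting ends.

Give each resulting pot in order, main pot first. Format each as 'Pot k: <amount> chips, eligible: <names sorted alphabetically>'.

Contributions: A=96, B=96, C=36
Pot levels (distinct totals of non-folded players): 36, 96
Layer 1-36: 36 each from A, B, C = 36*3 = 108 chips; eligible A, B, C
Layer 37-96: 60 each from A, B = 60*2 = 120 chips; eligible A, B

Pot 1: 108 chips, eligible: A, B, C
Pot 2: 120 chips, eligible: A, B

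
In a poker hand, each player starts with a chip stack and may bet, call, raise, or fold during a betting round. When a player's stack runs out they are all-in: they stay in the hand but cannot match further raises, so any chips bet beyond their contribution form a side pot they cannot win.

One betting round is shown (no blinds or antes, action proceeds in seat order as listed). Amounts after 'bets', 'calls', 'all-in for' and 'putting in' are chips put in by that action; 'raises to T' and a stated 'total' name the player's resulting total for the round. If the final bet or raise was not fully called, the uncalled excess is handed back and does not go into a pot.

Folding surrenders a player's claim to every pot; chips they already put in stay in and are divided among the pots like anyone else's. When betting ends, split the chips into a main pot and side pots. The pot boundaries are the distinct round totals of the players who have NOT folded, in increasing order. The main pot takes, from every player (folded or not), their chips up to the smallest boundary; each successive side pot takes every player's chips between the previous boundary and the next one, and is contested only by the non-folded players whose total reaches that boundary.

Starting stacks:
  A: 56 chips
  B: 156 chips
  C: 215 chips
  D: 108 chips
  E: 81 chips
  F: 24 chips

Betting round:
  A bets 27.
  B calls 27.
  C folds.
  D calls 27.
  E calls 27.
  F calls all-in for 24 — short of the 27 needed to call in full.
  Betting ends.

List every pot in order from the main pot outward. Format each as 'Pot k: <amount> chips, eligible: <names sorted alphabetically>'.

Pot 1: 120 chips, eligible: A, B, D, E, F
Pot 2: 12 chips, eligible: A, B, D, E

Derivation:
Contributions: A=27, B=27, D=27, E=27, F=24
Folded: C
Pot levels (distinct totals of non-folded players): 24, 27
Layer 1-24: 24 each from A, B, D, E, F = 24*5 = 120 chips; eligible A, B, D, E, F
Layer 25-27: 3 each from A, B, D, E = 3*4 = 12 chips; eligible A, B, D, E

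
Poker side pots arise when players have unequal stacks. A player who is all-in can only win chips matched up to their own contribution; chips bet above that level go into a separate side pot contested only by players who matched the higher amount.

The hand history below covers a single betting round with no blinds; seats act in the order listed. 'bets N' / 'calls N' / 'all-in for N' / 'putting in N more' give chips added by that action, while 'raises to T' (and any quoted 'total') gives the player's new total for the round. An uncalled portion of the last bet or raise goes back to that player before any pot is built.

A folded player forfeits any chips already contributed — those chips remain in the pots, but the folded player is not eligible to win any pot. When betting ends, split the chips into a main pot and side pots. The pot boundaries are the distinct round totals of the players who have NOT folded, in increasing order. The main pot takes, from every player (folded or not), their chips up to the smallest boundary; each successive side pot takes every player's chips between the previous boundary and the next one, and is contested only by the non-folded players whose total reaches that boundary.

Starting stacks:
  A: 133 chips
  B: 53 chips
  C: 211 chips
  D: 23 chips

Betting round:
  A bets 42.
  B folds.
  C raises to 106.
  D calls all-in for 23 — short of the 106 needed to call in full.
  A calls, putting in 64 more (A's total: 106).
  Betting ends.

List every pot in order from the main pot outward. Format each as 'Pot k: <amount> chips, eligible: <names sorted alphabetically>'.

Contributions: A=106, C=106, D=23
Folded: B
Pot levels (distinct totals of non-folded players): 23, 106
Layer 1-23: 23 each from A, C, D = 23*3 = 69 chips; eligible A, C, D
Layer 24-106: 83 each from A, C = 83*2 = 166 chips; eligible A, C

Pot 1: 69 chips, eligible: A, C, D
Pot 2: 166 chips, eligible: A, C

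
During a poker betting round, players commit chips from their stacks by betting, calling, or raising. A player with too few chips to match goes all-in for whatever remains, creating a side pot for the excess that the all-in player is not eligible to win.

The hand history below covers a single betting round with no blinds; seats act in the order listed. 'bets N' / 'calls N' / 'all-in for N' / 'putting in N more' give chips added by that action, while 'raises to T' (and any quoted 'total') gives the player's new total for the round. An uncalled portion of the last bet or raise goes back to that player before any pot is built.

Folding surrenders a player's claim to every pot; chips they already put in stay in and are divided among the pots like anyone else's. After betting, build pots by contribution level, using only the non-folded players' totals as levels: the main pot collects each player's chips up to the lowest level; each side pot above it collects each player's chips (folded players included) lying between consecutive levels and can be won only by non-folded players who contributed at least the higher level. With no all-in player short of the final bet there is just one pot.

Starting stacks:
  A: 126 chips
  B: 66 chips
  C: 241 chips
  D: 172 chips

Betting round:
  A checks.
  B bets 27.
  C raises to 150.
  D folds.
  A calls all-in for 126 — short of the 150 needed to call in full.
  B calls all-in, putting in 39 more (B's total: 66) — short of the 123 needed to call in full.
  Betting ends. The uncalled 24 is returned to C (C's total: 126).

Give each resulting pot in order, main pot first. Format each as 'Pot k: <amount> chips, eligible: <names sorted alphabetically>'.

Pot 1: 198 chips, eligible: A, B, C
Pot 2: 120 chips, eligible: A, C

Derivation:
Contributions (after 24 returned to C): A=126, B=66, C=126
Folded: D
Pot levels (distinct totals of non-folded players): 66, 126
Layer 1-66: 66 each from A, B, C = 66*3 = 198 chips; eligible A, B, C
Layer 67-126: 60 each from A, C = 60*2 = 120 chips; eligible A, C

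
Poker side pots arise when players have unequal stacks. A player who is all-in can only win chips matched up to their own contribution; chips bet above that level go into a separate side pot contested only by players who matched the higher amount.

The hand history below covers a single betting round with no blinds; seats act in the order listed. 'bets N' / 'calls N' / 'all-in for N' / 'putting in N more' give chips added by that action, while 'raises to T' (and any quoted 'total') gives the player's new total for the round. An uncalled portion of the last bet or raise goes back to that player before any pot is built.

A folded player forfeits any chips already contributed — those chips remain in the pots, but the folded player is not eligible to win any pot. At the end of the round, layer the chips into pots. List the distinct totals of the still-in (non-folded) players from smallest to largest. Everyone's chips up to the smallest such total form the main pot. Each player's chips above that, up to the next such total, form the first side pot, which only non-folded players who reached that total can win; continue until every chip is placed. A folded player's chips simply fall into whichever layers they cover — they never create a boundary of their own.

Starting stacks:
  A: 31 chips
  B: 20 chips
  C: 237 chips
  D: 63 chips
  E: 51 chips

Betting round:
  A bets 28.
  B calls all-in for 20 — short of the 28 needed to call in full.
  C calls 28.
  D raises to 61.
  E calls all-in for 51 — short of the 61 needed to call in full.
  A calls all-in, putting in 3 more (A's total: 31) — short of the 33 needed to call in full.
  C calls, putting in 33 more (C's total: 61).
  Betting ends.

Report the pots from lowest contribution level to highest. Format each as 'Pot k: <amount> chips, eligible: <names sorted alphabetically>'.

Pot 1: 100 chips, eligible: A, B, C, D, E
Pot 2: 44 chips, eligible: A, C, D, E
Pot 3: 60 chips, eligible: C, D, E
Pot 4: 20 chips, eligible: C, D

Derivation:
Contributions: A=31, B=20, C=61, D=61, E=51
Pot levels (distinct totals of non-folded players): 20, 31, 51, 61
Layer 1-20: 20 each from A, B, C, D, E = 20*5 = 100 chips; eligible A, B, C, D, E
Layer 21-31: 11 each from A, C, D, E = 11*4 = 44 chips; eligible A, C, D, E
Layer 32-51: 20 each from C, D, E = 20*3 = 60 chips; eligible C, D, E
Layer 52-61: 10 each from C, D = 10*2 = 20 chips; eligible C, D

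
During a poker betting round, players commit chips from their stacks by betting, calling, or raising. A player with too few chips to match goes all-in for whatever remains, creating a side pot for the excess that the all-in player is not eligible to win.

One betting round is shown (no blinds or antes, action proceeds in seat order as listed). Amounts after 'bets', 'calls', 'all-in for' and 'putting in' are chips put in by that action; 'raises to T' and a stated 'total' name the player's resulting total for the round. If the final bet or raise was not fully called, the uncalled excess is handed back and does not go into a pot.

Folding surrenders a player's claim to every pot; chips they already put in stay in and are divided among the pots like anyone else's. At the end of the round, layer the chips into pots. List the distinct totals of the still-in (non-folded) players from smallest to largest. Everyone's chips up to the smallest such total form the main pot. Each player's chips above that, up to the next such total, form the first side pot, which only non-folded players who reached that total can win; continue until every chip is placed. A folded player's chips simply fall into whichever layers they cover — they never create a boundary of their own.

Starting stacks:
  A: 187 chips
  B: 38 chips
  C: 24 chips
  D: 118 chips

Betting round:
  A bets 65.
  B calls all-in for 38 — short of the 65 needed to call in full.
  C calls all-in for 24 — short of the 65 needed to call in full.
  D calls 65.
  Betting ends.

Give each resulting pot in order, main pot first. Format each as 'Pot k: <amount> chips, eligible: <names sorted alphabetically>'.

Pot 1: 96 chips, eligible: A, B, C, D
Pot 2: 42 chips, eligible: A, B, D
Pot 3: 54 chips, eligible: A, D

Derivation:
Contributions: A=65, B=38, C=24, D=65
Pot levels (distinct totals of non-folded players): 24, 38, 65
Layer 1-24: 24 each from A, B, C, D = 24*4 = 96 chips; eligible A, B, C, D
Layer 25-38: 14 each from A, B, D = 14*3 = 42 chips; eligible A, B, D
Layer 39-65: 27 each from A, D = 27*2 = 54 chips; eligible A, D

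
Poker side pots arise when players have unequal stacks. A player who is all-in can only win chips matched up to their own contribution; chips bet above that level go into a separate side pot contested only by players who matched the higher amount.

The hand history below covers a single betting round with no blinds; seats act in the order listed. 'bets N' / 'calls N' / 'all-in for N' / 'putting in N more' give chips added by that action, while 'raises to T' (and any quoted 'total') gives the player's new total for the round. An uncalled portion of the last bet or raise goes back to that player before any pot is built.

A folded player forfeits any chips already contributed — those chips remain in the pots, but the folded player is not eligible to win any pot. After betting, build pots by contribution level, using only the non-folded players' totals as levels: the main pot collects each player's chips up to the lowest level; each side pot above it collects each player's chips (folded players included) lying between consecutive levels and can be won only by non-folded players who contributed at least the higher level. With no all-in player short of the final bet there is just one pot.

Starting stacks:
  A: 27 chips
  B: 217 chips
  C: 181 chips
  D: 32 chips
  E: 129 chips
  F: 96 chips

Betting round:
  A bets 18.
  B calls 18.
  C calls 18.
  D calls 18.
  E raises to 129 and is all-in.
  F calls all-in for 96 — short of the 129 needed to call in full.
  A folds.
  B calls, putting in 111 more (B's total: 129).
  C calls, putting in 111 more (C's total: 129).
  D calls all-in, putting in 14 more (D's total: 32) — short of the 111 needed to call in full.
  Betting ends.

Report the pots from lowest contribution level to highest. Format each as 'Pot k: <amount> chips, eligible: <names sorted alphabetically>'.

Contributions: A=18, B=129, C=129, D=32, E=129, F=96
Folded: A
Pot levels (distinct totals of non-folded players): 32, 96, 129
Layer 1-32: A 18 + B 32 + C 32 + D 32 + E 32 + F 32 = 178 chips; eligible B, C, D, E, F
Layer 33-96: 64 each from B, C, E, F = 64*4 = 256 chips; eligible B, C, E, F
Layer 97-129: 33 each from B, C, E = 33*3 = 99 chips; eligible B, C, E

Pot 1: 178 chips, eligible: B, C, D, E, F
Pot 2: 256 chips, eligible: B, C, E, F
Pot 3: 99 chips, eligible: B, C, E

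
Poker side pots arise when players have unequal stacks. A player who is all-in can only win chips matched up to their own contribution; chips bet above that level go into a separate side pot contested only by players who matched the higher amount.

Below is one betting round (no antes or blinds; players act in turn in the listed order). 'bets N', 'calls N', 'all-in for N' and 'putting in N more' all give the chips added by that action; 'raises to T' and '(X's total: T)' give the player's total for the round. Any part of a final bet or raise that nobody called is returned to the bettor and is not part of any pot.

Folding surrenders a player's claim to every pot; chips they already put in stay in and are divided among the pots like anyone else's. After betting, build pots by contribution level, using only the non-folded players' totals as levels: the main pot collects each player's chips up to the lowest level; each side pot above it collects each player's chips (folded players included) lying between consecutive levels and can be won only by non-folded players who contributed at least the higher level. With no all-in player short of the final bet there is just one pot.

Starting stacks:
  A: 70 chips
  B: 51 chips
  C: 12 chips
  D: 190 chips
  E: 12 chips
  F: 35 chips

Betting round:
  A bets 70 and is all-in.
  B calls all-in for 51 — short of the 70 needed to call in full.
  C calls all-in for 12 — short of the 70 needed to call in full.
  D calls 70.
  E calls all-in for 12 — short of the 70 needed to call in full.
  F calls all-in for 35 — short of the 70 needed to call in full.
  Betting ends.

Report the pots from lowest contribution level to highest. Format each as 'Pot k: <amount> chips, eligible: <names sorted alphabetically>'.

Pot 1: 72 chips, eligible: A, B, C, D, E, F
Pot 2: 92 chips, eligible: A, B, D, F
Pot 3: 48 chips, eligible: A, B, D
Pot 4: 38 chips, eligible: A, D

Derivation:
Contributions: A=70, B=51, C=12, D=70, E=12, F=35
Pot levels (distinct totals of non-folded players): 12, 35, 51, 70
Layer 1-12: 12 each from A, B, C, D, E, F = 12*6 = 72 chips; eligible A, B, C, D, E, F
Layer 13-35: 23 each from A, B, D, F = 23*4 = 92 chips; eligible A, B, D, F
Layer 36-51: 16 each from A, B, D = 16*3 = 48 chips; eligible A, B, D
Layer 52-70: 19 each from A, D = 19*2 = 38 chips; eligible A, D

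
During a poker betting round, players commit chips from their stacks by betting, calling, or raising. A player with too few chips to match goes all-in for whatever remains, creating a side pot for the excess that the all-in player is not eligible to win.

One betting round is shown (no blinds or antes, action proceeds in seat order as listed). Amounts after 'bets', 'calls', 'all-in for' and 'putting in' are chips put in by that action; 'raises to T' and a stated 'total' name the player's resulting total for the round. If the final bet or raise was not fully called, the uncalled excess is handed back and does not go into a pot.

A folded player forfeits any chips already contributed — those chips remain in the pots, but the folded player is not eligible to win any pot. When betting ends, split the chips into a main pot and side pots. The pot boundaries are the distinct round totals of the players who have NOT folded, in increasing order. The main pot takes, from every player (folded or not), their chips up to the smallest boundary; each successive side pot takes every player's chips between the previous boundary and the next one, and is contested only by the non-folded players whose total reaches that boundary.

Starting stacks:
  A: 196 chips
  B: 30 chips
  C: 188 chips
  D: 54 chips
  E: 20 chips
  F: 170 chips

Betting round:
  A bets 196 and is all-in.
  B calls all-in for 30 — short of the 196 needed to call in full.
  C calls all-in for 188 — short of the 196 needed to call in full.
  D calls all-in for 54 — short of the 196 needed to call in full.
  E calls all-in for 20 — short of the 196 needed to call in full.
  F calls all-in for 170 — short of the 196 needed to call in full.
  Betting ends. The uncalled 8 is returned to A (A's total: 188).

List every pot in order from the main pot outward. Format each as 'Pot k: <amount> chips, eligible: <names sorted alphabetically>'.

Contributions (after 8 returned to A): A=188, B=30, C=188, D=54, E=20, F=170
Pot levels (distinct totals of non-folded players): 20, 30, 54, 170, 188
Layer 1-20: 20 each from A, B, C, D, E, F = 20*6 = 120 chips; eligible A, B, C, D, E, F
Layer 21-30: 10 each from A, B, C, D, F = 10*5 = 50 chips; eligible A, B, C, D, F
Layer 31-54: 24 each from A, C, D, F = 24*4 = 96 chips; eligible A, C, D, F
Layer 55-170: 116 each from A, C, F = 116*3 = 348 chips; eligible A, C, F
Layer 171-188: 18 each from A, C = 18*2 = 36 chips; eligible A, C

Pot 1: 120 chips, eligible: A, B, C, D, E, F
Pot 2: 50 chips, eligible: A, B, C, D, F
Pot 3: 96 chips, eligible: A, C, D, F
Pot 4: 348 chips, eligible: A, C, F
Pot 5: 36 chips, eligible: A, C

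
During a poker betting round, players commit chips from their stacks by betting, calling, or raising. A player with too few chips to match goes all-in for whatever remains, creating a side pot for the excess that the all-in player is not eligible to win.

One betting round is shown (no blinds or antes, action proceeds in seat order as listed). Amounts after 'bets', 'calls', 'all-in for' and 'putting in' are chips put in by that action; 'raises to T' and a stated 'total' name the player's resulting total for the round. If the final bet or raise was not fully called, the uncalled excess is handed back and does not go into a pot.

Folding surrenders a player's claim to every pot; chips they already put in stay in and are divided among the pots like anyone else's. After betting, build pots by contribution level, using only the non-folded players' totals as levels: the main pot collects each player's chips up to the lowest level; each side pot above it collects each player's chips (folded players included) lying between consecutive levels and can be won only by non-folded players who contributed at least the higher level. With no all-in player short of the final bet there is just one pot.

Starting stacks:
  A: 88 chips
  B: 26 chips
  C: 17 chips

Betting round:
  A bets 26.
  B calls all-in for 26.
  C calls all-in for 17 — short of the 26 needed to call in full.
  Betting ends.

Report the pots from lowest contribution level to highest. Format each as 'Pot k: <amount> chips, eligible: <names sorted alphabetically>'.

Contributions: A=26, B=26, C=17
Pot levels (distinct totals of non-folded players): 17, 26
Layer 1-17: 17 each from A, B, C = 17*3 = 51 chips; eligible A, B, C
Layer 18-26: 9 each from A, B = 9*2 = 18 chips; eligible A, B

Pot 1: 51 chips, eligible: A, B, C
Pot 2: 18 chips, eligible: A, B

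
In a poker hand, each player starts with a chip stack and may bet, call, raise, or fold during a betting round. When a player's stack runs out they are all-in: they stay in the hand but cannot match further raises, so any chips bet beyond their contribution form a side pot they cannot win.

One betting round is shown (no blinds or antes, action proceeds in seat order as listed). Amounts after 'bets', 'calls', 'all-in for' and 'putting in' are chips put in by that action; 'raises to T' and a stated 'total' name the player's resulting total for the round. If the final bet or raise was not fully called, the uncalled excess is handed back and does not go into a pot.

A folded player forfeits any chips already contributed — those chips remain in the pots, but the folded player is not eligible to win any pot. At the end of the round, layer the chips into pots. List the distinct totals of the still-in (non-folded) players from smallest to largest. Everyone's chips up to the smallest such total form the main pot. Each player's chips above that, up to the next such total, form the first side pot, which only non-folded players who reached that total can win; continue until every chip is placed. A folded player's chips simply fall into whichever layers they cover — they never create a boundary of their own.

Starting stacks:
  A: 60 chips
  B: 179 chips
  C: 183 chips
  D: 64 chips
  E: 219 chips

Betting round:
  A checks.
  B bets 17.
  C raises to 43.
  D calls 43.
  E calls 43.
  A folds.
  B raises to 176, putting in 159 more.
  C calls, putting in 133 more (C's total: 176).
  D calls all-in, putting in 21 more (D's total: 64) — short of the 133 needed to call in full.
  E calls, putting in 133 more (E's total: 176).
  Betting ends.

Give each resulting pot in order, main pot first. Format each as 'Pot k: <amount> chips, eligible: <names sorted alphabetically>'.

Pot 1: 256 chips, eligible: B, C, D, E
Pot 2: 336 chips, eligible: B, C, E

Derivation:
Contributions: B=176, C=176, D=64, E=176
Folded: A
Pot levels (distinct totals of non-folded players): 64, 176
Layer 1-64: 64 each from B, C, D, E = 64*4 = 256 chips; eligible B, C, D, E
Layer 65-176: 112 each from B, C, E = 112*3 = 336 chips; eligible B, C, E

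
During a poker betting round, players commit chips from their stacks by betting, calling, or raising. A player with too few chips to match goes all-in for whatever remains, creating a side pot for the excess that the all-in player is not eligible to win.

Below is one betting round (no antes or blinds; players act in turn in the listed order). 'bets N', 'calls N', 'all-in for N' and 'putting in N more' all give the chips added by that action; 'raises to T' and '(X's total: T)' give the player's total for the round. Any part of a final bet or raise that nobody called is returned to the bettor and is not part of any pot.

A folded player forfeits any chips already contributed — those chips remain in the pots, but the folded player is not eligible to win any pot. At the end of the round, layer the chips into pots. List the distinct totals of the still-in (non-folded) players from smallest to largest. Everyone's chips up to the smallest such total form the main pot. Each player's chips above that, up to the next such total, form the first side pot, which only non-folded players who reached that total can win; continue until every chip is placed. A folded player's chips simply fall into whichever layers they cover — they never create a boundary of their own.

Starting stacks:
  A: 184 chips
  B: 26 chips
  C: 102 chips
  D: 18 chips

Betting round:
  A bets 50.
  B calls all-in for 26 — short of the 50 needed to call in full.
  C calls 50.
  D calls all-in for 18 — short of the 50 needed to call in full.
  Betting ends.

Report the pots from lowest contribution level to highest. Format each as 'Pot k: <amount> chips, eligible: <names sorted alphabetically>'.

Pot 1: 72 chips, eligible: A, B, C, D
Pot 2: 24 chips, eligible: A, B, C
Pot 3: 48 chips, eligible: A, C

Derivation:
Contributions: A=50, B=26, C=50, D=18
Pot levels (distinct totals of non-folded players): 18, 26, 50
Layer 1-18: 18 each from A, B, C, D = 18*4 = 72 chips; eligible A, B, C, D
Layer 19-26: 8 each from A, B, C = 8*3 = 24 chips; eligible A, B, C
Layer 27-50: 24 each from A, C = 24*2 = 48 chips; eligible A, C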